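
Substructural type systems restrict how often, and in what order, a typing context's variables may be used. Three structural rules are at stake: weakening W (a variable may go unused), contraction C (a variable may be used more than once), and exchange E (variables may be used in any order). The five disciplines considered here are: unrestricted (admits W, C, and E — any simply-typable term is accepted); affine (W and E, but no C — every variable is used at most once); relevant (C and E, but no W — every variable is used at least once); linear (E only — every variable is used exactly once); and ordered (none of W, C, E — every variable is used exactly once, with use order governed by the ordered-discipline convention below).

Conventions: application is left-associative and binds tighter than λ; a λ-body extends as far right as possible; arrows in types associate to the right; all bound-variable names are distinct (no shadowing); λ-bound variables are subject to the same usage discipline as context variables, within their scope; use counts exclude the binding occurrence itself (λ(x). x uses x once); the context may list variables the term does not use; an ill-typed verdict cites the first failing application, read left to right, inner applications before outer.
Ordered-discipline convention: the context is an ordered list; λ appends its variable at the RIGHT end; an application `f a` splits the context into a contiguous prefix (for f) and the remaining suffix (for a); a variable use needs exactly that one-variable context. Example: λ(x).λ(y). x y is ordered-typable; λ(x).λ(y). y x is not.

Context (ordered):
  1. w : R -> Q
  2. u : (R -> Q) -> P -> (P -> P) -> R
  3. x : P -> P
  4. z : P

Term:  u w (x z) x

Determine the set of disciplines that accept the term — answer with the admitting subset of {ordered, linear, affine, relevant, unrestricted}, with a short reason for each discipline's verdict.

accepted by: relevant, unrestricted
counts: w: 1; u: 1; x: 2; z: 1
uses in reading order: u, w, x, z, x
typing: well-typed — term : R
ordered ✗ (x ×2 used more than once (contraction))
linear ✗ (x ×2 used more than once (contraction))
affine ✗ (x ×2 used more than once (contraction))
relevant ✓ (every one of w, u, x, z appears)
unrestricted ✓ (simply typable at R; W, C, E all held)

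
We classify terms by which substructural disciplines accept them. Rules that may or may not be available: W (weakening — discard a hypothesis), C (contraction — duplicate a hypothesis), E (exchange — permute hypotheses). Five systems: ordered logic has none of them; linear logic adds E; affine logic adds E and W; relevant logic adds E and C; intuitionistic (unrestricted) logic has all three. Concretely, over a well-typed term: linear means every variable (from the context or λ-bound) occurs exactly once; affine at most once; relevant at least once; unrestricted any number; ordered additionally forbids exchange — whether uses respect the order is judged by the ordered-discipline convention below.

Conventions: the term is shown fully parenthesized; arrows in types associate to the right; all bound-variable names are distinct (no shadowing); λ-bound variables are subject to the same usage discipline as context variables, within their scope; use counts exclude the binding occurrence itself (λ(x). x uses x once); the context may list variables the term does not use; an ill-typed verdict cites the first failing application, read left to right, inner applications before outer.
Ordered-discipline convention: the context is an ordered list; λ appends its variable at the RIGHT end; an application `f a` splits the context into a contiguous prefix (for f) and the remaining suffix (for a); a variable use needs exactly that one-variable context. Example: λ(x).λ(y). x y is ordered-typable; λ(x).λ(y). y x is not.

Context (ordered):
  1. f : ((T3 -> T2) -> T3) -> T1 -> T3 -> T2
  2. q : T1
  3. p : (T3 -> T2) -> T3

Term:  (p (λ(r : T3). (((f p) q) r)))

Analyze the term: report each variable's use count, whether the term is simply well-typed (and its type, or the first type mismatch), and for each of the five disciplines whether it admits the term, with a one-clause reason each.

counts: f=1; q=1; p=2; r [bound]=1
left-to-right use order: p, f, p, q, r
typing: the term checks, with type T3
ordered ✗ (needs contraction — p ×2)
linear ✗ (needs contraction — p ×2)
affine ✗ (needs contraction — p ×2)
relevant ✓ (every one of f, q, p, r appears)
unrestricted ✓ (type-checks (T3) and nothing is barred)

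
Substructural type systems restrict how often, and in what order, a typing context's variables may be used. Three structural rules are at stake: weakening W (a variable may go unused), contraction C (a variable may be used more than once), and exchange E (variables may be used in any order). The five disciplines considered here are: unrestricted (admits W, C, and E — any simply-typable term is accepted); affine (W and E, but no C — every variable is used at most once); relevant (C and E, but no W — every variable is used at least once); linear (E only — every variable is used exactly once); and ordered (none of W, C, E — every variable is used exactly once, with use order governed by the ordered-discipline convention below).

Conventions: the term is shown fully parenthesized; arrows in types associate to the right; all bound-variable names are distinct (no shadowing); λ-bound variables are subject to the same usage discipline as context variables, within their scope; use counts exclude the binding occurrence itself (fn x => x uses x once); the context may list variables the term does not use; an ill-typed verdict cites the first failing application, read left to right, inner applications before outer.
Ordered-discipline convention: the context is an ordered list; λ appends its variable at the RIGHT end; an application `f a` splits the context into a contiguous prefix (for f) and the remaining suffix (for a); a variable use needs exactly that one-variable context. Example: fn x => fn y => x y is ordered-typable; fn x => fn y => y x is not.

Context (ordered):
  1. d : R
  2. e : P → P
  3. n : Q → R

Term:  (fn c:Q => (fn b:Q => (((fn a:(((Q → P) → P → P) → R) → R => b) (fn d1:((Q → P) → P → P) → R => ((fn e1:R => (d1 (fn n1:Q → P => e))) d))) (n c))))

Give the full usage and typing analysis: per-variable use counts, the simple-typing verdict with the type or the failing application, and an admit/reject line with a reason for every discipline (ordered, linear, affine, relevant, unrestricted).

counts: d: 1, e: 1, n: 1, c (bound): 1, b (bound): 1, a (bound): 0, d1 (bound): 1, e1 (bound): 0, n1 (bound): 0
use order (left to right): b, d1, e, d, n, c
typing: ill-typed: applying a non-function (Q)
ordered ✗ (fails simple typing)
linear ✗ (a type mismatch blocks all five)
affine ✗ (the type mismatch rejects it)
relevant ✗ (not simply typable)
unrestricted ✗ (fails simple typing)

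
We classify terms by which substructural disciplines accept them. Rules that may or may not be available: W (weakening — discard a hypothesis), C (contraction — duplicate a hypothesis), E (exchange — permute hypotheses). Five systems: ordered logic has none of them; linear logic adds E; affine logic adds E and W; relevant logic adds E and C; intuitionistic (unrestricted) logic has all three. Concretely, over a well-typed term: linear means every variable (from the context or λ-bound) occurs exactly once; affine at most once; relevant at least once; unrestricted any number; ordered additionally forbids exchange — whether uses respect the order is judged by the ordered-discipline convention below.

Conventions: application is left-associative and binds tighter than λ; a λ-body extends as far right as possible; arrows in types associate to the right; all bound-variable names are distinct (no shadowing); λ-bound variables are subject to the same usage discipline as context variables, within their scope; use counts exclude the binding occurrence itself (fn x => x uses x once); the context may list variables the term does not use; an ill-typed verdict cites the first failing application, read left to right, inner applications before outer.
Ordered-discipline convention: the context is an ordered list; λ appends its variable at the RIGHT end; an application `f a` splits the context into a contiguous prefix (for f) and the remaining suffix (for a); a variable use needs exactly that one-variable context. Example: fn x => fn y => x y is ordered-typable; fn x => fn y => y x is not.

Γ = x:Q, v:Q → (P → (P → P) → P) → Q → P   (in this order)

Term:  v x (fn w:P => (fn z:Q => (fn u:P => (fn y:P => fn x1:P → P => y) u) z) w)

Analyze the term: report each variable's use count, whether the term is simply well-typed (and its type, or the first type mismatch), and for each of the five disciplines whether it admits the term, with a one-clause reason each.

usage: x ×1; v ×1; w (bound) ×1; z (bound) ×1; u (bound) ×1; y (bound) ×1; x1 (bound) ×0
use order (left to right): v, x, y, u, z, w
typing: ill-typed: argument of type Q where P is required
ordered: ✗ — not simply typable
linear: ✗ — fails simple typing
affine: ✗ — a type mismatch blocks all five
relevant: ✗ — the type mismatch rejects it
unrestricted: ✗ — not simply typable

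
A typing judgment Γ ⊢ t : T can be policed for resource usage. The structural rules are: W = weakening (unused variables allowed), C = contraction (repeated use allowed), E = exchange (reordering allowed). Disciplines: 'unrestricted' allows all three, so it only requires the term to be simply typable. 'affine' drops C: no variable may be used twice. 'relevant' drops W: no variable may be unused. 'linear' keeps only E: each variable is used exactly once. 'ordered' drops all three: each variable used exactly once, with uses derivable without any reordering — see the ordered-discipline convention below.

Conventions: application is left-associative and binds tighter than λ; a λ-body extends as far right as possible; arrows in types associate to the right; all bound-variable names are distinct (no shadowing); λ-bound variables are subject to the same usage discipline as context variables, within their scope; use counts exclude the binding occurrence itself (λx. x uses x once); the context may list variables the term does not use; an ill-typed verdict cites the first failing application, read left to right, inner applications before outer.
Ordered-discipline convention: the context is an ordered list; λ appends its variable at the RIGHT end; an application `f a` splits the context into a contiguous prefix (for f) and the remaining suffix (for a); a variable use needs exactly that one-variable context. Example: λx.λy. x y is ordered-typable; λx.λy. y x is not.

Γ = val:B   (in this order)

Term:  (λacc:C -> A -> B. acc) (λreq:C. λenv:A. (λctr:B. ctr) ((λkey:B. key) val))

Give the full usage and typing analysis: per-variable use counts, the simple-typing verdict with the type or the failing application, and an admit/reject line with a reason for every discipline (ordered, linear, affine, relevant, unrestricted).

use counts: val=1; acc [bound]=1; req [bound]=0; env [bound]=0; ctr [bound]=1; key [bound]=1
uses in reading order: acc, ctr, key, val
typing: ✓ — C -> A -> B
ordered: ✗, req, env left unused
linear: ✗, req, env left unused
affine: ✓, at most one use each (val, acc, req, env, ctr, key)
relevant: ✗, req, env left unused
unrestricted: ✓, type-checks (C -> A -> B) and nothing is barred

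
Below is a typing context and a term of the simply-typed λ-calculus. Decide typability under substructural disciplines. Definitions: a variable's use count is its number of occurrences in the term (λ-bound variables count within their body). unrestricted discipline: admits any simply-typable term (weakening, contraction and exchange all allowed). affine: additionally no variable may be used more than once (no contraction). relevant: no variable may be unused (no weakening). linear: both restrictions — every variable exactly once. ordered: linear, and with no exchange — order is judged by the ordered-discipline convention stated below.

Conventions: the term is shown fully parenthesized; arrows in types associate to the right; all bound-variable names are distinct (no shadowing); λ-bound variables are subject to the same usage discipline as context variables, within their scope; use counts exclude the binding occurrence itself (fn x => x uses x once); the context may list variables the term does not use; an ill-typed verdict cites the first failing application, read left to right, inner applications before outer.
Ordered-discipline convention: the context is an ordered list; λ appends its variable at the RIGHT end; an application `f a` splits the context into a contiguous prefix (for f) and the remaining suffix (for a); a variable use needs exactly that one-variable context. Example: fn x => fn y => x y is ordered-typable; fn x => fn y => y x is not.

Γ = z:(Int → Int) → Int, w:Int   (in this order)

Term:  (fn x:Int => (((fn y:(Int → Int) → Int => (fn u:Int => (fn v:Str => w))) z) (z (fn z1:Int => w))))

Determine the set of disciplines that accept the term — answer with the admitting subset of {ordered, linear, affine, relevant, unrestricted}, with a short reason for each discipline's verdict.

admitted by: unrestricted
counts: z=2; w=2; x [bound]=0; y [bound]=0; u [bound]=0; v [bound]=0; z1 [bound]=0
left-to-right use order: w, z, z, w
typing: well-typed — term : Int → Str → Int
ordered ✗ (uses contraction: z ×2, w ×2; unused: x, y, u, v, z1 — weakening required)
linear ✗ (uses contraction: z ×2, w ×2; unused: x, y, u, v, z1 — weakening required)
affine ✗ (uses contraction: z ×2, w ×2)
relevant ✗ (unused: x, y, u, v, z1 — weakening required)
unrestricted ✓ (type-checks (Int → Str → Int) and nothing is barred)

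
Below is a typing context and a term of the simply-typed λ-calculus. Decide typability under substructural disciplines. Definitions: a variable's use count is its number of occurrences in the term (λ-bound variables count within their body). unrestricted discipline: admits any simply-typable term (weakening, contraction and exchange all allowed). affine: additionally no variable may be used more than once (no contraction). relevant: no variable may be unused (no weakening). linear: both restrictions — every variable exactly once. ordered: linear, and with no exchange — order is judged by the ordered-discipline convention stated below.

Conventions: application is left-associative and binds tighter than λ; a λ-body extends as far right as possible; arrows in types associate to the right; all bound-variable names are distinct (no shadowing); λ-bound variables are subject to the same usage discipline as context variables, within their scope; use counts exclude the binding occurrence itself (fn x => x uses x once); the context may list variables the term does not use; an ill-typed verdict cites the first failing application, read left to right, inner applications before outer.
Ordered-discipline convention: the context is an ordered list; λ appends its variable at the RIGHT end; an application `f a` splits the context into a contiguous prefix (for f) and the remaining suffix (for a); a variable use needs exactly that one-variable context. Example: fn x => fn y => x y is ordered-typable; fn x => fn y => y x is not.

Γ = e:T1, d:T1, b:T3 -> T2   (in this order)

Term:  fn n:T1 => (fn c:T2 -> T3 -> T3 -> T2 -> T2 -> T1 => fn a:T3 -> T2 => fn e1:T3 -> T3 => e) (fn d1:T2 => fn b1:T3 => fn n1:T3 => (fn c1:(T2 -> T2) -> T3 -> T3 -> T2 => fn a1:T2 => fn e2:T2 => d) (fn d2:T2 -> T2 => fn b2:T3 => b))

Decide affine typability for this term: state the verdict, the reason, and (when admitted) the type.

yes — none of e, d, b, n, c, a, e1, d1, b1, n1, c1, a1, e2, d2, b2 used more than once; term : T1 -> (T3 -> T2) -> (T3 -> T3) -> T1
use counts: e ×1, d ×1, b ×1, n [bound] ×0, c [bound] ×0, a [bound] ×0, e1 [bound] ×0, d1 [bound] ×0, b1 [bound] ×0, n1 [bound] ×0, c1 [bound] ×0, a1 [bound] ×0, e2 [bound] ×0, d2 [bound] ×0, b2 [bound] ×0
order of uses: e, d, b
typing: well-typed at T1 -> (T3 -> T2) -> (T3 -> T3) -> T1
summary: ordered ✗, linear ✗, affine ✓, relevant ✗, unrestricted ✓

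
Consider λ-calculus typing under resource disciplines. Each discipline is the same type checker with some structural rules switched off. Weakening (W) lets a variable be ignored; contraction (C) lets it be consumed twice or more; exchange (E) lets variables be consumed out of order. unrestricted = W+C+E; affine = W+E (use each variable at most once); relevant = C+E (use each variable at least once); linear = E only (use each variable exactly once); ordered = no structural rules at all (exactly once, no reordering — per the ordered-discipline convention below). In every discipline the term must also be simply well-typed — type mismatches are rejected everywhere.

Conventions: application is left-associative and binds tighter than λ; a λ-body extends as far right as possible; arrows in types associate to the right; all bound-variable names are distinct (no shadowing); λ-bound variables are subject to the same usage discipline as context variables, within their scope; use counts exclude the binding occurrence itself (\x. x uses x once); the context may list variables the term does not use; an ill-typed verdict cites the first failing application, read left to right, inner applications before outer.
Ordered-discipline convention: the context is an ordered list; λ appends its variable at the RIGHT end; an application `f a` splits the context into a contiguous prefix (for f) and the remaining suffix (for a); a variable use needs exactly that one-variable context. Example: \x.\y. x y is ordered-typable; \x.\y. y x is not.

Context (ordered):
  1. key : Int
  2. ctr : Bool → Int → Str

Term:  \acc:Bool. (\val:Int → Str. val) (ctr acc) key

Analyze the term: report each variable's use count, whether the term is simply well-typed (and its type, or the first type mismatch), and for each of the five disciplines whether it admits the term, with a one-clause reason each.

counts: key ×1, ctr ×1, acc [bound] ×1, val [bound] ×1
use order (left to right): val, ctr, acc, key
typing: ✓ — Bool → Str
ordered: ✗, needs exchange: uses follow val, ctr, acc, key
linear: ✓, key, ctr, acc, val: one use apiece
affine: ✓, key, ctr, acc, val: no repeats, contraction unneeded
relevant: ✓, none of key, ctr, acc, val goes unused
unrestricted: ✓, well-typed at Bool → Str; no restrictions here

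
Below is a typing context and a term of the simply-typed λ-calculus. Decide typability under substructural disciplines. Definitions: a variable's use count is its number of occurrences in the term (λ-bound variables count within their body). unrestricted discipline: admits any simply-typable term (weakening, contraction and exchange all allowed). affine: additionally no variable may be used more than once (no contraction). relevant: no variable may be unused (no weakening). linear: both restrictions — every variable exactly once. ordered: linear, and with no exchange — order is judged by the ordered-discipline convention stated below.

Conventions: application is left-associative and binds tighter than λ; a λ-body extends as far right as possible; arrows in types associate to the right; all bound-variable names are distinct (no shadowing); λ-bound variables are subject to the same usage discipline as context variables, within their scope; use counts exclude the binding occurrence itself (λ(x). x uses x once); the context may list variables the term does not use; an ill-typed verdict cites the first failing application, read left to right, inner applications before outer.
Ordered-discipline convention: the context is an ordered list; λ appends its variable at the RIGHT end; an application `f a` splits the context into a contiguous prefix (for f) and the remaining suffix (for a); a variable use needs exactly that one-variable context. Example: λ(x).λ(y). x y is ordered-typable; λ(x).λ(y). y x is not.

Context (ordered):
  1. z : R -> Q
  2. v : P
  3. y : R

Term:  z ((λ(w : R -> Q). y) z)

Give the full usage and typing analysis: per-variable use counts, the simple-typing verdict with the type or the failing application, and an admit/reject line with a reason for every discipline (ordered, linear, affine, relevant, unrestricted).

counts: z=2; v=0; y=1; w [bound]=0
uses in reading order: z, y, z
typing: the term checks, with type Q
ordered ✗ (needs contraction — z ×2; unused: v, w — weakening required)
linear ✗ (needs contraction — z ×2; unused: v, w — weakening required)
affine ✗ (needs contraction — z ×2)
relevant ✗ (unused: v, w — weakening required)
unrestricted ✓ (simply typable at Q; W, C, E all held)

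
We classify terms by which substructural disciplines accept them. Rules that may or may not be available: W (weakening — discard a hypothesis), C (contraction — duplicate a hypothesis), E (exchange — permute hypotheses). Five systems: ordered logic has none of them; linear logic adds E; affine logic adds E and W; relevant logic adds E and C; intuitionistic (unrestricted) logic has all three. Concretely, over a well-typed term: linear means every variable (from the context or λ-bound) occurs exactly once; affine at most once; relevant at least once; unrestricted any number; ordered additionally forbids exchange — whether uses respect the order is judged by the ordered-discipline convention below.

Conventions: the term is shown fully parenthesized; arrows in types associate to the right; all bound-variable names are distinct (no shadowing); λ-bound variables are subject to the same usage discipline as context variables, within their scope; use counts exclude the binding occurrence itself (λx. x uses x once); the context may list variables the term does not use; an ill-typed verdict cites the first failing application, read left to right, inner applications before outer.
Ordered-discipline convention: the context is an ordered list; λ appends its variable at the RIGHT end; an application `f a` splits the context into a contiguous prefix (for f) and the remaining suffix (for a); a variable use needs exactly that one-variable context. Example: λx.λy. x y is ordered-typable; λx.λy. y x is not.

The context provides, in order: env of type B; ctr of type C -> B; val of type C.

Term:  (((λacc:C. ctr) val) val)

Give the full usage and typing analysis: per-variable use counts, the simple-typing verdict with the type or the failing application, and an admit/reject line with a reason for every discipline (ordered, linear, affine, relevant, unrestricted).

counts: env=0, ctr=1, val=2, acc (λ-bound)=0
order of uses: ctr, val, val
typing: the term checks, with type B
ordered: ✗ — uses contraction: val ×2; needs weakening: env, acc unused
linear: ✗ — uses contraction: val ×2; needs weakening: env, acc unused
affine: ✗ — uses contraction: val ×2
relevant: ✗ — needs weakening: env, acc unused
unrestricted: ✓ — simply typable at B; W, C, E all held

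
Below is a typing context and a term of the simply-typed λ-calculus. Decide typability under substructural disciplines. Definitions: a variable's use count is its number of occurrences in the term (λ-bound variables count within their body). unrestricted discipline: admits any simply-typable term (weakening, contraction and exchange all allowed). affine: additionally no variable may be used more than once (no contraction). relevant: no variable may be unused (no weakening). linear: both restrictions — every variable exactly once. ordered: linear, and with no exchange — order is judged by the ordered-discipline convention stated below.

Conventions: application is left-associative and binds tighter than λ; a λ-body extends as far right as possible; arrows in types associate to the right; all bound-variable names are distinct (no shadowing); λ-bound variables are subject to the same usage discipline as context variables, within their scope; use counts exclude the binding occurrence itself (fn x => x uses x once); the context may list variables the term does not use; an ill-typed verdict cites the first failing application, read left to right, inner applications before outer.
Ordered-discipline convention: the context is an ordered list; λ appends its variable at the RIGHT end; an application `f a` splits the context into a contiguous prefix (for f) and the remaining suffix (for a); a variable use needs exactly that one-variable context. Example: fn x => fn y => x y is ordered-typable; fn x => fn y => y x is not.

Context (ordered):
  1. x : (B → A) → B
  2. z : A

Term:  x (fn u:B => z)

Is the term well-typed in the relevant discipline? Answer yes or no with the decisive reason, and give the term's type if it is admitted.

no — unused: u — weakening required
counts: x: 1×; z: 1×; u (bound): 0×
left-to-right use order: x, z
typing: well-typed at B
across the five disciplines: ordered ✗ · linear ✗ · affine ✓ · relevant ✗ · unrestricted ✓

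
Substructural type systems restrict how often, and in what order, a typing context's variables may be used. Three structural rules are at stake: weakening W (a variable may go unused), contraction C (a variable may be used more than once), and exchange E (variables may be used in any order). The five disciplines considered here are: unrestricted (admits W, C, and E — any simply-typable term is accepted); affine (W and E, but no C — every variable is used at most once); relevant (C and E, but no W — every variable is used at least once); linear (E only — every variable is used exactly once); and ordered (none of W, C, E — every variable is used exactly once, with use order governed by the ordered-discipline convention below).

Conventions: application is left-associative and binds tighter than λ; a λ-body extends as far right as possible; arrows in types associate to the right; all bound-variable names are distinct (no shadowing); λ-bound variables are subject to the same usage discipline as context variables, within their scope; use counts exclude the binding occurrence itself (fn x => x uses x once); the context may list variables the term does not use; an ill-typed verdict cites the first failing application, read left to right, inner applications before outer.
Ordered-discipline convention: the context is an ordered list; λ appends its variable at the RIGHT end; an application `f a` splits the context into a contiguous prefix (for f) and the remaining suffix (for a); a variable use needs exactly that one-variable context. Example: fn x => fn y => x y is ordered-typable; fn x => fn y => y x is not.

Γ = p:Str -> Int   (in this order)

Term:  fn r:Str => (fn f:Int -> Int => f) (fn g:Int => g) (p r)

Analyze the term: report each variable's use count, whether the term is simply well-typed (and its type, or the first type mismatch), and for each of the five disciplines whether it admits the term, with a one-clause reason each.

use counts: p ×1; r (bound) ×1; f (bound) ×1; g (bound) ×1
order of uses: f, g, p, r
typing: ✓ — Str -> Int
ordered: ✓ — one use each (p, r, f, g); ordered split holds
linear: ✓ — p, r, f, g: one use apiece
affine: ✓ — none of p, r, f, g used more than once
relevant: ✓ — none of p, r, f, g goes unused
unrestricted: ✓ — type-checks (Str -> Int) and nothing is barred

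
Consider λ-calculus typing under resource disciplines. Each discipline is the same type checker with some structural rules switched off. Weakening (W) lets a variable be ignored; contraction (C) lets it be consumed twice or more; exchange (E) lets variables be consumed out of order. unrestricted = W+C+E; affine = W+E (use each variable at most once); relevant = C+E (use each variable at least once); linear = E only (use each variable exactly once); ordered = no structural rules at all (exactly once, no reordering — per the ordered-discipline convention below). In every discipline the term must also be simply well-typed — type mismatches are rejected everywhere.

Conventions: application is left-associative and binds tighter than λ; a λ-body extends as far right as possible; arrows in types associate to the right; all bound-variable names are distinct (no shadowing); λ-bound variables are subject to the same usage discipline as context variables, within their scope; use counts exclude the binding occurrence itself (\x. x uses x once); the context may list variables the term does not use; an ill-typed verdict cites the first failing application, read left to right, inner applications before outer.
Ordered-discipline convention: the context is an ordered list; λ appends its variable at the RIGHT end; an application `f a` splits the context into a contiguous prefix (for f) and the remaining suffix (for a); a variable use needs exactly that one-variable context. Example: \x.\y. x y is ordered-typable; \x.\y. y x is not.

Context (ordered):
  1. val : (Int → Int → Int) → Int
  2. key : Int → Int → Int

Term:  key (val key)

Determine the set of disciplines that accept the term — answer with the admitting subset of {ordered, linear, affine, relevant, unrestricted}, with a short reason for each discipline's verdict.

admitting disciplines: relevant, unrestricted
counts: val=1, key=2
uses in reading order: key, val, key
typing: ✓ — Int → Int
ordered ✗ (uses contraction: key ×2)
linear ✗ (uses contraction: key ×2)
affine ✗ (uses contraction: key ×2)
relevant ✓ (none of val, key goes unused)
unrestricted ✓ (simply typable at Int → Int; W, C, E all held)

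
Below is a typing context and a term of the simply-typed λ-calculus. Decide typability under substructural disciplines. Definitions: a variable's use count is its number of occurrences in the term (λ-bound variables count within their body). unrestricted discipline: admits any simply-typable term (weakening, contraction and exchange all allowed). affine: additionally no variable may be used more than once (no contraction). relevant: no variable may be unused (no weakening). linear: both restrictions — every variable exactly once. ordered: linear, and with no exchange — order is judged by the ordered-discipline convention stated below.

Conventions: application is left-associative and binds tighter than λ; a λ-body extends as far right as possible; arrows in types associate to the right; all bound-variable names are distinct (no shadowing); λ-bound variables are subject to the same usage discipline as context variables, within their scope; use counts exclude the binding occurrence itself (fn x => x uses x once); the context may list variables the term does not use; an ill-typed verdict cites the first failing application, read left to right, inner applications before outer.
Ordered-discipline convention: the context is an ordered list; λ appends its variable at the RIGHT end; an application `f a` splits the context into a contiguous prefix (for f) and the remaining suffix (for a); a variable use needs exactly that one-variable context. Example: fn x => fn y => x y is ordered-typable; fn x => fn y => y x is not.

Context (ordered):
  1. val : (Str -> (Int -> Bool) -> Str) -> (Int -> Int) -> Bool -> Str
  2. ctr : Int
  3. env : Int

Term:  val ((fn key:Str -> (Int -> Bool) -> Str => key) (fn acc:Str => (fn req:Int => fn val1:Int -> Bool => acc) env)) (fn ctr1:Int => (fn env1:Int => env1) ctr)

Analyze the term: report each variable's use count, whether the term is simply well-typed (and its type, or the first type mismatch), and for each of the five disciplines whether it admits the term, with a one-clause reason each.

counts: val: 1×, ctr: 1×, env: 1×, key [bound]: 1×, acc [bound]: 1×, req [bound]: 0×, val1 [bound]: 0×, ctr1 [bound]: 0×, env1 [bound]: 1×
order of uses: val, key, acc, env, env1, ctr
typing: the term checks, with type Bool -> Str
ordered: ✗, unused: req, val1, ctr1 — weakening required
linear: ✗, unused: req, val1, ctr1 — weakening required
affine: ✓, at most one use each (val, ctr, env, key, acc, req, val1, ctr1, env1)
relevant: ✗, unused: req, val1, ctr1 — weakening required
unrestricted: ✓, type-checks (Bool -> Str) and nothing is barred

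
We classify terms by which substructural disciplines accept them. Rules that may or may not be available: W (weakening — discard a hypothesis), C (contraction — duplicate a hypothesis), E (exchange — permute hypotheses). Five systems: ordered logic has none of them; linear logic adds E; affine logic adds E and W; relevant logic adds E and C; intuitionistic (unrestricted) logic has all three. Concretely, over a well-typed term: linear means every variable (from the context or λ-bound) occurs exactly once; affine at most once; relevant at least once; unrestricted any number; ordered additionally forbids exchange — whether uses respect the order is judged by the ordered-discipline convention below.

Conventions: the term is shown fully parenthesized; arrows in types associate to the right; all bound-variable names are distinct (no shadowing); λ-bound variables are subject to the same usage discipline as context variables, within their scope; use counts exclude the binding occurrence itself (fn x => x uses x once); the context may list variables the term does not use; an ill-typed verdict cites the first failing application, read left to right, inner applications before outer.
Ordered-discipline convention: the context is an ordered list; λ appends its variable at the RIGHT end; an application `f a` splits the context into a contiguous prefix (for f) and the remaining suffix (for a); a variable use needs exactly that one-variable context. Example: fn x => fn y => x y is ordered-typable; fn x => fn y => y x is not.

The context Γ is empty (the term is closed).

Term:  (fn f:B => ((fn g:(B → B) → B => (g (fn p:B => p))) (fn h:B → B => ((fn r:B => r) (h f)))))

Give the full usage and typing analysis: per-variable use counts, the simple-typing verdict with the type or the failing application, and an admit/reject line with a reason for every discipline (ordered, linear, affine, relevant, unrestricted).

variable uses: f (λ-bound)=1, g (λ-bound)=1, p (λ-bound)=1, h (λ-bound)=1, r (λ-bound)=1
left-to-right use order: g, p, r, h, f
typing: well-typed — term : B → B
ordered ✗ (use order g, p, r, h, f needs exchange)
linear ✓ (f, g, p, h, r: one use apiece)
affine ✓ (none of f, g, p, h, r used more than once)
relevant ✓ (at least one use each (f, g, p, h, r))
unrestricted ✓ (well-typed at B → B; no restrictions here)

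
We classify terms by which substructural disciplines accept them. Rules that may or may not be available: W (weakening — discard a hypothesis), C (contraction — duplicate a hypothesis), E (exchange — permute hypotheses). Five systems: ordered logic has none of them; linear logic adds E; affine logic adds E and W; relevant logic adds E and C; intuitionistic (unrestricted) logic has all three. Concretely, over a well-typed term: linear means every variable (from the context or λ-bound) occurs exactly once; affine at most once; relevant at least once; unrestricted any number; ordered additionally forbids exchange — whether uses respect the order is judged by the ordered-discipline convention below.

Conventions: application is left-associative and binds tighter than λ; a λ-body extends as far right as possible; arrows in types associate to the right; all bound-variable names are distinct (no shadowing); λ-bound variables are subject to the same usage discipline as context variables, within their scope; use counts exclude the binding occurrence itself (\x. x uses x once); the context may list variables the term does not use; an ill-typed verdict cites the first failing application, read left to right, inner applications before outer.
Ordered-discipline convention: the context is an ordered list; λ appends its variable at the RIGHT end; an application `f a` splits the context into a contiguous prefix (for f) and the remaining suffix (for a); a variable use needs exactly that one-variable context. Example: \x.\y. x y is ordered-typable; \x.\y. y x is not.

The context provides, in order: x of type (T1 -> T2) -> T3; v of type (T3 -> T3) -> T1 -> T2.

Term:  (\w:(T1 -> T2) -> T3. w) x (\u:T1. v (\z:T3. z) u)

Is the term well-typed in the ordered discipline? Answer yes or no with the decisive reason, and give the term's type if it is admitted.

yes — single-use (x, v, w, u, z), ordered derivation ok; term : T3
use counts: x=1; v=1; w (λ-bound)=1; u (λ-bound)=1; z (λ-bound)=1
use order (left to right): w, x, v, z, u
typing: ✓ — T3
across the five disciplines: ordered ✓ | linear ✓ | affine ✓ | relevant ✓ | unrestricted ✓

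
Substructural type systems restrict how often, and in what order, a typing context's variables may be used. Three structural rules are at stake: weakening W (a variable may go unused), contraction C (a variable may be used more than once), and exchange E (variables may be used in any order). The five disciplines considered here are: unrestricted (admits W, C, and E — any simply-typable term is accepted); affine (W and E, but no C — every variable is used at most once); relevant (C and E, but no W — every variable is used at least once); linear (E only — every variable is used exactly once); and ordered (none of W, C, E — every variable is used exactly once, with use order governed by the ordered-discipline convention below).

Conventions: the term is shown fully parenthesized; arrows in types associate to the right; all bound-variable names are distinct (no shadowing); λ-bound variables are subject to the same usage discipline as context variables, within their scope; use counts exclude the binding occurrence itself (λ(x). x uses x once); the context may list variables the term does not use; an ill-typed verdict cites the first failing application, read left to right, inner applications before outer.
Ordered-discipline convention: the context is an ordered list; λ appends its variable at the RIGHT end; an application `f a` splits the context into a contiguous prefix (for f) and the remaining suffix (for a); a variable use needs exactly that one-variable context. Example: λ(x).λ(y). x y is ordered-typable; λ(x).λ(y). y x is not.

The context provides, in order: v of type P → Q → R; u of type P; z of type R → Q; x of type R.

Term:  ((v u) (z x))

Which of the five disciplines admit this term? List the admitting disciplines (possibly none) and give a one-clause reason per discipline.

admitted in: ordered, linear, affine, relevant, unrestricted
use counts: v ×1; u ×1; z ×1; x ×1
left-to-right use order: v, u, z, x
typing: well-typed — term : R
ordered: ✓ — one use each (v, u, z, x); ordered split holds
linear: ✓ — each of v, u, z, x used exactly once
affine: ✓ — none of v, u, z, x used more than once
relevant: ✓ — every one of v, u, z, x appears
unrestricted: ✓ — typability at R is all that's needed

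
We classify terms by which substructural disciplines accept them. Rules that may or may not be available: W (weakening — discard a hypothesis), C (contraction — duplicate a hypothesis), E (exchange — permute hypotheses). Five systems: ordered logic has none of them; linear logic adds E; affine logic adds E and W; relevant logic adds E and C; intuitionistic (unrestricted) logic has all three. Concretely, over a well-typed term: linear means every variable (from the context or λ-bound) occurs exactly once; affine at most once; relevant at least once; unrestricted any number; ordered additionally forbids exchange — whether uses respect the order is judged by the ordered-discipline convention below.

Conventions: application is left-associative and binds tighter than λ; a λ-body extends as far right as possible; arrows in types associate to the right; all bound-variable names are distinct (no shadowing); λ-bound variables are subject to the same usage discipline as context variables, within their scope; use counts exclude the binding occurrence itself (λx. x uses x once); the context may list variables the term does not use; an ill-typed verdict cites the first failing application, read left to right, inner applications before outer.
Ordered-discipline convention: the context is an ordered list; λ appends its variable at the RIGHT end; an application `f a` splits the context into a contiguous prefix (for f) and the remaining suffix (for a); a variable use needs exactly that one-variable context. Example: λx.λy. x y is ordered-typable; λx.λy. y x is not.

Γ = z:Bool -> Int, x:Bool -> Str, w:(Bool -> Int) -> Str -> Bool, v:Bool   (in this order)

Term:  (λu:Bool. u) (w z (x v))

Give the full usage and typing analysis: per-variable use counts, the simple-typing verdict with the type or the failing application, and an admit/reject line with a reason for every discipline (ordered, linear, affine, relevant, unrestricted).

counts: z: 1, x: 1, w: 1, v: 1, u (bound): 1
left-to-right use order: u, w, z, x, v
typing: ✓ — Bool
ordered: ✗, needs exchange: uses follow u, w, z, x, v
linear: ✓, z, x, w, v, u: one use apiece
affine: ✓, none of z, x, w, v, u used more than once
relevant: ✓, every one of z, x, w, v, u appears
unrestricted: ✓, typability at Bool is all that's needed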